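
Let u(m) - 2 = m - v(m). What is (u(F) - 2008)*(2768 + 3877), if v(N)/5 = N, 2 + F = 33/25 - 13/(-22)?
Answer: -733012608/55 ≈ -1.3328e+7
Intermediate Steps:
F = -49/550 (F = -2 + (33/25 - 13/(-22)) = -2 + (33*(1/25) - 13*(-1/22)) = -2 + (33/25 + 13/22) = -2 + 1051/550 = -49/550 ≈ -0.089091)
v(N) = 5*N
u(m) = 2 - 4*m (u(m) = 2 + (m - 5*m) = 2 - 4*m)
(u(F) - 2008)*(2768 + 3877) = ((2 - 4*(-49/550)) - 2008)*(2768 + 3877) = ((2 + 98/275) - 2008)*6645 = (648/275 - 2008)*6645 = -551552/275*6645 = -733012608/55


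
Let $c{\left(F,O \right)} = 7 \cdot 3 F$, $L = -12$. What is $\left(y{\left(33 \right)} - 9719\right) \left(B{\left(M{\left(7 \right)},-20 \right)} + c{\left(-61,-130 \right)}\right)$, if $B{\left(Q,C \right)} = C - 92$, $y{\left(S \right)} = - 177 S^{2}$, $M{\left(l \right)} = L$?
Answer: $282043496$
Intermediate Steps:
$M{\left(l \right)} = -12$
$c{\left(F,O \right)} = 21 F$
$B{\left(Q,C \right)} = -92 + C$ ($B{\left(Q,C \right)} = C - 92 = -92 + C$)
$\left(y{\left(33 \right)} - 9719\right) \left(B{\left(M{\left(7 \right)},-20 \right)} + c{\left(-61,-130 \right)}\right) = \left(- 177 \cdot 33^{2} - 9719\right) \left(\left(-92 - 20\right) + 21 \left(-61\right)\right) = \left(\left(-177\right) 1089 - 9719\right) \left(-112 - 1281\right) = \left(-192753 - 9719\right) \left(-1393\right) = \left(-202472\right) \left(-1393\right) = 282043496$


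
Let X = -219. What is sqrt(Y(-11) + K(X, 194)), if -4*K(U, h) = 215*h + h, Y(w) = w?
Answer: I*sqrt(10487) ≈ 102.41*I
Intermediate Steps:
K(U, h) = -54*h (K(U, h) = -(215*h + h)/4 = -54*h)
sqrt(Y(-11) + K(X, 194)) = sqrt(-11 - 54*194) = sqrt(-11 - 10476) = sqrt(-10487) = I*sqrt(10487)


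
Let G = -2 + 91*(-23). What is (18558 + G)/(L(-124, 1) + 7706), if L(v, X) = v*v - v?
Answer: 16463/23206 ≈ 0.70943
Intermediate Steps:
L(v, X) = v² - v
G = -2095 (G = -2 - 2093 = -2095)
(18558 + G)/(L(-124, 1) + 7706) = (18558 - 2095)/(-124*(-1 - 124) + 7706) = 16463/(-124*(-125) + 7706) = 16463/(15500 + 7706) = 16463/23206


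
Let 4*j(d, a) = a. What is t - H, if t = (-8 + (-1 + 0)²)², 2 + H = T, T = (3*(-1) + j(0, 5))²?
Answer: 767/16 ≈ 47.938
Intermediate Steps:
j(d, a) = a/4
T = 49/16 (T = (3*(-1) + (¼)*5)² = (-3 + 5/4)² = (-7/4)² = 49/16 ≈ 3.0625)
H = 17/16 (H = -2 + 49/16 = 17/16 ≈ 1.0625)
t = 49 (t = (-8 + (-1)²)² = (-8 + 1)² = (-7)² = 49)
t - H = 49 - 1*17/16 = 49 - 17/16 = 767/16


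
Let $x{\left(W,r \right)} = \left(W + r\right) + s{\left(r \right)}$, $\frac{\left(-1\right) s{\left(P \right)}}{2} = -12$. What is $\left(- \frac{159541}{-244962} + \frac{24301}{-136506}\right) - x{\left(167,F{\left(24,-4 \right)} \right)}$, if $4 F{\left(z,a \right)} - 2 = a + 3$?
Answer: $- \frac{2126447240987}{11146260924} \approx -190.78$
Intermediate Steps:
$F{\left(z,a \right)} = \frac{5}{4} + \frac{a}{4}$ ($F{\left(z,a \right)} = \frac{1}{2} + \frac{a + 3}{4} = \frac{1}{2} + \frac{3 + a}{4} = \frac{1}{2} + \left(\frac{3}{4} + \frac{a}{4}\right) = \frac{5}{4} + \frac{a}{4}$)
$s{\left(P \right)} = 24$ ($s{\left(P \right)} = \left(-2\right) \left(-12\right) = 24$)
$x{\left(W,r \right)} = 24 + W + r$ ($x{\left(W,r \right)} = \left(W + r\right) + 24 = 24 + W + r$)
$\left(- \frac{159541}{-244962} + \frac{24301}{-136506}\right) - x{\left(167,F{\left(24,-4 \right)} \right)} = \left(- \frac{159541}{-244962} + \frac{24301}{-136506}\right) - \left(24 + 167 + \left(\frac{5}{4} + \frac{1}{4} \left(-4\right)\right)\right) = \left(\left(-159541\right) \left(- \frac{1}{244962}\right) + 24301 \left(- \frac{1}{136506}\right)\right) - \left(24 + 167 + \left(\frac{5}{4} - 1\right)\right) = \left(\frac{159541}{244962} - \frac{24301}{136506}\right) - \left(24 + 167 + \frac{1}{4}\right) = \frac{1318790182}{2786565231} - \frac{765}{4} = - \frac{2126447240987}{11146260924}$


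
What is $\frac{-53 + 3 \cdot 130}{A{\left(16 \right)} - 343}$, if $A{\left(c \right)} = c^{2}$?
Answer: $- \frac{337}{87} \approx -3.8736$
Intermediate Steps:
$\frac{-53 + 3 \cdot 130}{A{\left(16 \right)} - 343} = \frac{-53 + 3 \cdot 130}{16^{2} - 343} = \frac{-53 + 390}{256 - 343} = \frac{337}{-87} = 337 \left(- \frac{1}{87}\right) = - \frac{337}{87}$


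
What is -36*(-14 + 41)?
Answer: -972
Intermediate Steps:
-36*(-14 + 41) = -36*27 = -972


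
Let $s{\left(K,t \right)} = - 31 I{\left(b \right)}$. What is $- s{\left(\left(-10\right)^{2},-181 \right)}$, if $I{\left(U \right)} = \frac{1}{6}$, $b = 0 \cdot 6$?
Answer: $\frac{31}{6} \approx 5.1667$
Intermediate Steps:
$b = 0$
$I{\left(U \right)} = \frac{1}{6}$
$s{\left(K,t \right)} = - \frac{31}{6}$ ($s{\left(K,t \right)} = \left(-31\right) \frac{1}{6} = - \frac{31}{6}$)
$- s{\left(\left(-10\right)^{2},-181 \right)} = \left(-1\right) \left(- \frac{31}{6}\right) = \frac{31}{6}$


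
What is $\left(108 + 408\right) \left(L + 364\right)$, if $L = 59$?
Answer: $218268$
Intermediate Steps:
$\left(108 + 408\right) \left(L + 364\right) = \left(108 + 408\right) \left(59 + 364\right) = 516 \cdot 423 = 218268$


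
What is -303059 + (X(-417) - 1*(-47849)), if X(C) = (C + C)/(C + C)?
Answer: -255209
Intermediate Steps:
X(C) = 1 (X(C) = (2*C)/((2*C)) = (2*C)*(1/(2*C)) = 1)
-303059 + (X(-417) - 1*(-47849)) = -303059 + (1 - 1*(-47849)) = -303059 + (1 + 47849) = -303059 + 47850 = -255209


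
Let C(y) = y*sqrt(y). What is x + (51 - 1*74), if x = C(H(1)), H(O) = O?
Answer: -22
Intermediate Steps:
C(y) = y**(3/2)
x = 1 (x = 1**(3/2) = 1)
x + (51 - 1*74) = 1 + (51 - 1*74) = 1 + (51 - 74) = 1 - 23 = -22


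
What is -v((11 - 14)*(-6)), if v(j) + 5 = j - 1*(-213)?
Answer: -226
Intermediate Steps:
v(j) = 208 + j (v(j) = -5 + (j - 1*(-213)) = -5 + (j + 213) = -5 + (213 + j) = 208 + j)
-v((11 - 14)*(-6)) = -(208 + (11 - 14)*(-6)) = -(208 - 3*(-6)) = -(208 + 18) = -1*226 = -226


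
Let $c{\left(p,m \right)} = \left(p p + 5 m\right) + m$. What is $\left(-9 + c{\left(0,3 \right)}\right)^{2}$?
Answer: $81$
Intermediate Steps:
$c{\left(p,m \right)} = p^{2} + 6 m$ ($c{\left(p,m \right)} = \left(p^{2} + 5 m\right) + m = p^{2} + 6 m$)
$\left(-9 + c{\left(0,3 \right)}\right)^{2} = \left(-9 + \left(0^{2} + 6 \cdot 3\right)\right)^{2} = \left(-9 + \left(0 + 18\right)\right)^{2} = \left(-9 + 18\right)^{2} = 9^{2} = 81$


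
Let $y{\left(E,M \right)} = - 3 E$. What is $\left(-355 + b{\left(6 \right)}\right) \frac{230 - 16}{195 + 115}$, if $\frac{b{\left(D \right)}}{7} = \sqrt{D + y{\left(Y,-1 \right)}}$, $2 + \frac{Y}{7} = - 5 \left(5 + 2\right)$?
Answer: $- \frac{7597}{31} + \frac{2247 \sqrt{87}}{155} \approx -109.85$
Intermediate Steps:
$Y = -259$ ($Y = -14 + 7 \left(- 5 \left(5 + 2\right)\right) = -14 + 7 \left(\left(-5\right) 7\right) = -14 + 7 \left(-35\right) = -14 - 245 = -259$)
$b{\left(D \right)} = 7 \sqrt{777 + D}$ ($b{\left(D \right)} = 7 \sqrt{D - -777} = 7 \sqrt{D + 777} = 7 \sqrt{777 + D}$)
$\left(-355 + b{\left(6 \right)}\right) \frac{230 - 16}{195 + 115} = \left(-355 + 7 \sqrt{777 + 6}\right) \frac{230 - 16}{195 + 115} = \left(-355 + 7 \sqrt{783}\right) \frac{214}{310} = \left(-355 + 7 \cdot 3 \sqrt{87}\right) 214 \cdot \frac{1}{310} = \left(-355 + 21 \sqrt{87}\right) \frac{107}{155} = - \frac{7597}{31} + \frac{2247 \sqrt{87}}{155}$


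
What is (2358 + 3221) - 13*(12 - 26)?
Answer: 5761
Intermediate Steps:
(2358 + 3221) - 13*(12 - 26) = 5579 - 13*(-14) = 5579 + 182 = 5761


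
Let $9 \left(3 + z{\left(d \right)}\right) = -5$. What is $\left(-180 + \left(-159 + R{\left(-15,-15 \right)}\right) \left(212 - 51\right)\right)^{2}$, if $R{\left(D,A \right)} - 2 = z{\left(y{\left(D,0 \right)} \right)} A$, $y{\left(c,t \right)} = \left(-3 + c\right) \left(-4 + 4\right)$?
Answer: $\frac{2561473321}{9} \approx 2.8461 \cdot 10^{8}$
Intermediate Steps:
$y{\left(c,t \right)} = 0$ ($y{\left(c,t \right)} = \left(-3 + c\right) 0 = 0$)
$z{\left(d \right)} = - \frac{32}{9}$ ($z{\left(d \right)} = -3 + \frac{1}{9} \left(-5\right) = -3 - \frac{5}{9} = - \frac{32}{9}$)
$R{\left(D,A \right)} = 2 - \frac{32 A}{9}$
$\left(-180 + \left(-159 + R{\left(-15,-15 \right)}\right) \left(212 - 51\right)\right)^{2} = \left(-180 + \left(-159 + \left(2 - - \frac{160}{3}\right)\right) \left(212 - 51\right)\right)^{2} = \left(-180 + \left(-159 + \left(2 + \frac{160}{3}\right)\right) 161\right)^{2} = \left(-180 + \left(-159 + \frac{166}{3}\right) 161\right)^{2} = \left(-180 - \frac{50071}{3}\right)^{2} = \left(- \frac{50611}{3}\right)^{2} = \frac{2561473321}{9}$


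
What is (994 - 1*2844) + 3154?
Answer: 1304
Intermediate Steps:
(994 - 1*2844) + 3154 = (994 - 2844) + 3154 = -1850 + 3154 = 1304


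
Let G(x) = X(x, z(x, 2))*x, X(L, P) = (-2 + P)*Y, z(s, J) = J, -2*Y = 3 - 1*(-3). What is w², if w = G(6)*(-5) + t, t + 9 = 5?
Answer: 16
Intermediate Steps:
Y = -3 (Y = -(3 - 1*(-3))/2 = -(3 + 3)/2 = -½*6 = -3)
t = -4 (t = -9 + 5 = -4)
X(L, P) = 6 - 3*P (X(L, P) = (-2 + P)*(-3) = 6 - 3*P)
G(x) = 0 (G(x) = (6 - 3*2)*x = (6 - 6)*x = 0*x = 0)
w = -4 (w = 0*(-5) - 4 = 0 - 4 = -4)
w² = (-4)² = 16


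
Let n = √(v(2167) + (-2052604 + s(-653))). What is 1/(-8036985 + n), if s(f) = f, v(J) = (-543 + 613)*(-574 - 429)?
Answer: -8036985/64593130013692 - I*√2123467/64593130013692 ≈ -1.2442e-7 - 2.256e-11*I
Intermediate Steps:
v(J) = -70210 (v(J) = 70*(-1003) = -70210)
n = I*√2123467 (n = √(-70210 + (-2052604 - 653)) = √(-70210 - 2053257) = √(-2123467) = I*√2123467 ≈ 1457.2*I)
1/(-8036985 + n) = 1/(-8036985 + I*√2123467)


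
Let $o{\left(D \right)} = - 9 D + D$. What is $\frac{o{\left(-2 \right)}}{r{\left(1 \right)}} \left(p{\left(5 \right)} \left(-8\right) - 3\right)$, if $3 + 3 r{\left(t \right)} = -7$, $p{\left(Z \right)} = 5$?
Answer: $\frac{1032}{5} \approx 206.4$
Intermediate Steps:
$o{\left(D \right)} = - 8 D$
$r{\left(t \right)} = - \frac{10}{3}$ ($r{\left(t \right)} = -1 + \frac{1}{3} \left(-7\right) = -1 - \frac{7}{3} = - \frac{10}{3}$)
$\frac{o{\left(-2 \right)}}{r{\left(1 \right)}} \left(p{\left(5 \right)} \left(-8\right) - 3\right) = \frac{\left(-8\right) \left(-2\right)}{- \frac{10}{3}} \left(5 \left(-8\right) - 3\right) = 16 \left(- \frac{3}{10}\right) \left(-40 - 3\right) = \left(- \frac{24}{5}\right) \left(-43\right) = \frac{1032}{5}$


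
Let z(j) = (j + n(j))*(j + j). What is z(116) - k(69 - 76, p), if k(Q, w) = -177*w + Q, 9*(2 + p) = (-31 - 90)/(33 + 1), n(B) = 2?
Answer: 2749819/102 ≈ 26959.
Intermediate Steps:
p = -733/306 (p = -2 + ((-31 - 90)/(33 + 1))/9 = -2 + (-121/34)/9 = -2 + (-121*1/34)/9 = -2 + (1/9)*(-121/34) = -2 - 121/306 = -733/306 ≈ -2.3954)
k(Q, w) = Q - 177*w
z(j) = 2*j*(2 + j) (z(j) = (j + 2)*(j + j) = (2 + j)*(2*j) = 2*j*(2 + j))
z(116) - k(69 - 76, p) = 2*116*(2 + 116) - ((69 - 76) - 177*(-733/306)) = 2*116*118 - (-7 + 43247/102) = 27376 - 1*42533/102 = 27376 - 42533/102 = 2749819/102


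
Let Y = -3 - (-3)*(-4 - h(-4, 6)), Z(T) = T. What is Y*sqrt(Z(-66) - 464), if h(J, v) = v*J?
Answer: 57*I*sqrt(530) ≈ 1312.2*I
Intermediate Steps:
h(J, v) = J*v
Y = 57 (Y = -3 - (-3)*(-4 - (-4)*6) = -3 - (-3)*(-4 - 1*(-24)) = -3 - (-3)*(-4 + 24) = -3 - (-3)*20 = -3 - 1*(-60) = -3 + 60 = 57)
Y*sqrt(Z(-66) - 464) = 57*sqrt(-66 - 464) = 57*sqrt(-530) = 57*(I*sqrt(530)) = 57*I*sqrt(530)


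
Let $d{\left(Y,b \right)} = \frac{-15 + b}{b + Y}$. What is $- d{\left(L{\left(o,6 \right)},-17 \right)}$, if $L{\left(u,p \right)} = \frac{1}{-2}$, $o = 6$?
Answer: $- \frac{64}{35} \approx -1.8286$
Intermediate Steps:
$L{\left(u,p \right)} = - \frac{1}{2}$
$d{\left(Y,b \right)} = \frac{-15 + b}{Y + b}$
$- d{\left(L{\left(o,6 \right)},-17 \right)} = - \frac{-15 - 17}{- \frac{1}{2} - 17} = - \frac{-32}{- \frac{35}{2}} = - \frac{\left(-2\right) \left(-32\right)}{35} = \left(-1\right) \frac{64}{35} = - \frac{64}{35}$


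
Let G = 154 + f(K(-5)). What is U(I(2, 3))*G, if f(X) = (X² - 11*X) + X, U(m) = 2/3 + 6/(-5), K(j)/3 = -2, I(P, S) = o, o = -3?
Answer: -400/3 ≈ -133.33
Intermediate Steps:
I(P, S) = -3
K(j) = -6 (K(j) = 3*(-2) = -6)
U(m) = -8/15 (U(m) = 2*(⅓) + 6*(-⅕) = ⅔ - 6/5 = -8/15)
f(X) = X² - 10*X
G = 250 (G = 154 - 6*(-10 - 6) = 154 - 6*(-16) = 154 + 96 = 250)
U(I(2, 3))*G = -8/15*250 = -400/3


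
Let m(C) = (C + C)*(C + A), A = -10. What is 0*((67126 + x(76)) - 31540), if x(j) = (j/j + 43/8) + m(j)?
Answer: 0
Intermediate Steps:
m(C) = 2*C*(-10 + C) (m(C) = (C + C)*(C - 10) = (2*C)*(-10 + C) = 2*C*(-10 + C))
x(j) = 51/8 + 2*j*(-10 + j) (x(j) = (j/j + 43/8) + 2*j*(-10 + j) = (1 + 43*(1/8)) + 2*j*(-10 + j) = (1 + 43/8) + 2*j*(-10 + j) = 51/8 + 2*j*(-10 + j))
0*((67126 + x(76)) - 31540) = 0*((67126 + (51/8 + 2*76*(-10 + 76))) - 31540) = 0*((67126 + (51/8 + 2*76*66)) - 31540) = 0*((67126 + (51/8 + 10032)) - 31540) = 0*((67126 + 80307/8) - 31540) = 0*(617315/8 - 31540) = 0*(364995/8) = 0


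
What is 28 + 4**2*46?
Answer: 764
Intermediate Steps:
28 + 4**2*46 = 28 + 16*46 = 28 + 736 = 764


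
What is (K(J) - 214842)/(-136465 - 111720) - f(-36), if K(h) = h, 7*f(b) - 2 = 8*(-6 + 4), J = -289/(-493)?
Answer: 20625131/7197365 ≈ 2.8657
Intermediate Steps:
J = 17/29 (J = -289*(-1/493) = 17/29 ≈ 0.58621)
f(b) = -2 (f(b) = 2/7 + (8*(-6 + 4))/7 = 2/7 + (8*(-2))/7 = 2/7 + (⅐)*(-16) = 2/7 - 16/7 = -2)
(K(J) - 214842)/(-136465 - 111720) - f(-36) = (17/29 - 214842)/(-136465 - 111720) - 1*(-2) = -6230401/29/(-248185) + 2 = -6230401/29*(-1/248185) + 2 = 6230401/7197365 + 2 = 20625131/7197365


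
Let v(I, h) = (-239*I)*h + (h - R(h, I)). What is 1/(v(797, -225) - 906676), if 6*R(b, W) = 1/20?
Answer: 120/5034212879 ≈ 2.3837e-8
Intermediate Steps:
R(b, W) = 1/120 (R(b, W) = (⅙)/20 = (⅙)*(1/20) = 1/120)
v(I, h) = -1/120 + h - 239*I*h (v(I, h) = (-239*I)*h + (h - 1*1/120) = -239*I*h + (h - 1/120) = -239*I*h + (-1/120 + h) = -1/120 + h - 239*I*h)
1/(v(797, -225) - 906676) = 1/((-1/120 - 225 - 239*797*(-225)) - 906676) = 1/((-1/120 - 225 + 42858675) - 906676) = 1/(5143013999/120 - 906676) = 1/(5034212879/120) = 120/5034212879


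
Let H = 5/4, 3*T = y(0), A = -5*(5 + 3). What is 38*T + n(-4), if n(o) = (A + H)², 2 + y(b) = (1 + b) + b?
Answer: 71467/48 ≈ 1488.9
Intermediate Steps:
y(b) = -1 + 2*b (y(b) = -2 + ((1 + b) + b) = -2 + (1 + 2*b) = -1 + 2*b)
A = -40 (A = -5*8 = -40)
T = -⅓ (T = (-1 + 2*0)/3 = (-1 + 0)/3 = (⅓)*(-1) = -⅓ ≈ -0.33333)
H = 5/4 (H = 5*(¼) = 5/4 ≈ 1.2500)
n(o) = 24025/16 (n(o) = (-40 + 5/4)² = (-155/4)² = 24025/16)
38*T + n(-4) = 38*(-⅓) + 24025/16 = -38/3 + 24025/16 = 71467/48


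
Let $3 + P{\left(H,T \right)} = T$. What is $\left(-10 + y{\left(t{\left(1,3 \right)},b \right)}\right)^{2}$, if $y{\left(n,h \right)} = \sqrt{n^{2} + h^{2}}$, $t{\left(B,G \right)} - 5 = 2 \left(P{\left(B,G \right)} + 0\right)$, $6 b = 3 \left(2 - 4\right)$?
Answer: $\left(10 - \sqrt{26}\right)^{2} \approx 24.02$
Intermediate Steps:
$P{\left(H,T \right)} = -3 + T$
$b = -1$ ($b = \frac{3 \left(2 - 4\right)}{6} = \frac{3 \left(-2\right)}{6} = \frac{1}{6} \left(-6\right) = -1$)
$t{\left(B,G \right)} = -1 + 2 G$ ($t{\left(B,G \right)} = 5 + 2 \left(\left(-3 + G\right) + 0\right) = 5 + 2 \left(-3 + G\right) = 5 + \left(-6 + 2 G\right) = -1 + 2 G$)
$y{\left(n,h \right)} = \sqrt{h^{2} + n^{2}}$
$\left(-10 + y{\left(t{\left(1,3 \right)},b \right)}\right)^{2} = \left(-10 + \sqrt{\left(-1\right)^{2} + \left(-1 + 2 \cdot 3\right)^{2}}\right)^{2} = \left(-10 + \sqrt{1 + \left(-1 + 6\right)^{2}}\right)^{2} = \left(-10 + \sqrt{1 + 5^{2}}\right)^{2} = \left(-10 + \sqrt{1 + 25}\right)^{2} = \left(-10 + \sqrt{26}\right)^{2}$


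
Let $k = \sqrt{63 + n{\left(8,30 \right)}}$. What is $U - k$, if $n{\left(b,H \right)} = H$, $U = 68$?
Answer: $68 - \sqrt{93} \approx 58.356$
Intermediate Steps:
$k = \sqrt{93}$ ($k = \sqrt{63 + 30} = \sqrt{93} \approx 9.6436$)
$U - k = 68 - \sqrt{93}$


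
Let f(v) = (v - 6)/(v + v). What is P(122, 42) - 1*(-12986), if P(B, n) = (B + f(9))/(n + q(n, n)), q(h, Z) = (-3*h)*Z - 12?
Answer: 409993259/31572 ≈ 12986.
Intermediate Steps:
f(v) = (-6 + v)/(2*v) (f(v) = (-6 + v)/((2*v)) = (-6 + v)*(1/(2*v)) = (-6 + v)/(2*v))
q(h, Z) = -12 - 3*Z*h (q(h, Z) = -3*Z*h - 12 = -12 - 3*Z*h)
P(B, n) = (1/6 + B)/(-12 + n - 3*n**2) (P(B, n) = (B + (1/2)*(-6 + 9)/9)/(n + (-12 - 3*n*n)) = (B + (1/2)*(1/9)*3)/(n + (-12 - 3*n**2)) = (B + 1/6)/(-12 + n - 3*n**2) = (1/6 + B)/(-12 + n - 3*n**2))
P(122, 42) - 1*(-12986) = (-1/6 - 1*122)/(12 - 1*42 + 3*42**2) - 1*(-12986) = (-1/6 - 122)/(12 - 42 + 3*1764) + 12986 = -733/6/(12 - 42 + 5292) + 12986 = -733/6/5262 + 12986 = (1/5262)*(-733/6) + 12986 = -733/31572 + 12986 = 409993259/31572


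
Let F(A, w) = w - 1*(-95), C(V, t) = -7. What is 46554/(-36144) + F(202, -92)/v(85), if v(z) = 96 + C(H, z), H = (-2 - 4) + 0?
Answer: -672479/536136 ≈ -1.2543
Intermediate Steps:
H = -6 (H = -6 + 0 = -6)
v(z) = 89 (v(z) = 96 - 7 = 89)
F(A, w) = 95 + w (F(A, w) = w + 95 = 95 + w)
46554/(-36144) + F(202, -92)/v(85) = 46554/(-36144) + (95 - 92)/89 = 46554*(-1/36144) + 3*(1/89) = -7759/6024 + 3/89 = -672479/536136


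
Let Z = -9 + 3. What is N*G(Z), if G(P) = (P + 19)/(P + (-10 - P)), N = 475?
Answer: -1235/2 ≈ -617.50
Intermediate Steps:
Z = -6
G(P) = -19/10 - P/10 (G(P) = (19 + P)/(-10) = (19 + P)*(-1/10) = -19/10 - P/10)
N*G(Z) = 475*(-19/10 - 1/10*(-6)) = 475*(-19/10 + 3/5) = 475*(-13/10) = -1235/2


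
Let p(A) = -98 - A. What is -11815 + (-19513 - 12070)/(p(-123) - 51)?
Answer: -275607/26 ≈ -10600.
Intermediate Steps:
-11815 + (-19513 - 12070)/(p(-123) - 51) = -11815 + (-19513 - 12070)/((-98 - 1*(-123)) - 51) = -11815 - 31583/((-98 + 123) - 51) = -11815 - 31583/(25 - 51) = -11815 - 31583/(-26) = -11815 - 31583*(-1/26) = -11815 + 31583/26 = -275607/26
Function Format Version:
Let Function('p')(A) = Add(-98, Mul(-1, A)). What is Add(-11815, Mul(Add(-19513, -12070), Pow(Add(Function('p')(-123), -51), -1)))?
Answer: Rational(-275607, 26) ≈ -10600.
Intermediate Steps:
Add(-11815, Mul(Add(-19513, -12070), Pow(Add(Function('p')(-123), -51), -1))) = Add(-11815, Mul(Add(-19513, -12070), Pow(Add(Add(-98, Mul(-1, -123)), -51), -1))) = Add(-11815, Mul(-31583, Pow(Add(Add(-98, 123), -51), -1))) = Add(-11815, Mul(-31583, Pow(Add(25, -51), -1))) = Add(-11815, Mul(-31583, Pow(-26, -1))) = Add(-11815, Mul(-31583, Rational(-1, 26))) = Add(-11815, Rational(31583, 26)) = Rational(-275607, 26)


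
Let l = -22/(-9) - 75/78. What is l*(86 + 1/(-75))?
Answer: 2237803/17550 ≈ 127.51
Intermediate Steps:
l = 347/234 (l = -22*(-⅑) - 75*1/78 = 22/9 - 25/26 = 347/234 ≈ 1.4829)
l*(86 + 1/(-75)) = 347*(86 + 1/(-75))/234 = 347*(86 - 1/75)/234 = (347/234)*(6449/75) = 2237803/17550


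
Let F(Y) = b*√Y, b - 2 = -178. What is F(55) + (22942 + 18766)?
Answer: 41708 - 176*√55 ≈ 40403.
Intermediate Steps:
b = -176 (b = 2 - 178 = -176)
F(Y) = -176*√Y
F(55) + (22942 + 18766) = -176*√55 + (22942 + 18766) = -176*√55 + 41708 = 41708 - 176*√55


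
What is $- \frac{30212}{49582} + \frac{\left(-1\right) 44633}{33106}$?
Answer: $- \frac{123584303}{63133142} \approx -1.9575$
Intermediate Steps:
$- \frac{30212}{49582} + \frac{\left(-1\right) 44633}{33106} = \left(-30212\right) \frac{1}{49582} - \frac{44633}{33106} = - \frac{1162}{1907} - \frac{44633}{33106} = - \frac{123584303}{63133142}$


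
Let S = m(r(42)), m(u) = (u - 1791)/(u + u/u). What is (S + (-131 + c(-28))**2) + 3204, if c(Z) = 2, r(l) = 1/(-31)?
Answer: 269914/15 ≈ 17994.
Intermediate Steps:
r(l) = -1/31
m(u) = (-1791 + u)/(1 + u) (m(u) = (-1791 + u)/(u + 1) = (-1791 + u)/(1 + u))
S = -27761/15 (S = (-1791 - 1/31)/(1 - 1/31) = -55522/31/(30/31) = (31/30)*(-55522/31) = -27761/15 ≈ -1850.7)
(S + (-131 + c(-28))**2) + 3204 = (-27761/15 + (-131 + 2)**2) + 3204 = (-27761/15 + (-129)**2) + 3204 = (-27761/15 + 16641) + 3204 = 221854/15 + 3204 = 269914/15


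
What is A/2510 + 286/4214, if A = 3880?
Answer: 853409/528857 ≈ 1.6137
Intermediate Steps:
A/2510 + 286/4214 = 3880/2510 + 286/4214 = 3880*(1/2510) + 286*(1/4214) = 388/251 + 143/2107 = 853409/528857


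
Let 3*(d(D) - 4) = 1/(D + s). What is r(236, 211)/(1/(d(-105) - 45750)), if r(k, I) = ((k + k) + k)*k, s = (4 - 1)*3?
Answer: -45861649369/6 ≈ -7.6436e+9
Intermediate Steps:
s = 9 (s = 3*3 = 9)
r(k, I) = 3*k**2 (r(k, I) = (2*k + k)*k = (3*k)*k = 3*k**2)
d(D) = 4 + 1/(3*(9 + D)) (d(D) = 4 + 1/(3*(D + 9)) = 4 + 1/(3*(9 + D)))
r(236, 211)/(1/(d(-105) - 45750)) = (3*236**2)/(1/((109 + 12*(-105))/(3*(9 - 105)) - 45750)) = (3*55696)/(1/((1/3)*(109 - 1260)/(-96) - 45750)) = 167088/(1/((1/3)*(-1/96)*(-1151) - 45750)) = 167088/(1/(1151/288 - 45750)) = 167088/(1/(-13174849/288)) = 167088/(-288/13174849) = 167088*(-13174849/288) = -45861649369/6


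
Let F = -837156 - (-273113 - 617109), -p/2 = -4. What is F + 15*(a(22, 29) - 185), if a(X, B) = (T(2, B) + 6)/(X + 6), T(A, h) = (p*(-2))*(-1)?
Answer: 704239/14 ≈ 50303.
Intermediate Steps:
p = 8 (p = -2*(-4) = 8)
T(A, h) = 16 (T(A, h) = (8*(-2))*(-1) = -16*(-1) = 16)
a(X, B) = 22/(6 + X) (a(X, B) = (16 + 6)/(X + 6) = 22/(6 + X))
F = 53066 (F = -837156 - 1*(-890222) = -837156 + 890222 = 53066)
F + 15*(a(22, 29) - 185) = 53066 + 15*(22/(6 + 22) - 185) = 53066 + 15*(22/28 - 185) = 53066 + 15*(22*(1/28) - 185) = 53066 + 15*(11/14 - 185) = 53066 + 15*(-2579/14) = 53066 - 38685/14 = 704239/14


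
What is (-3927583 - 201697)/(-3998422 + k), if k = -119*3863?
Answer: 4129280/4458119 ≈ 0.92624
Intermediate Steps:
k = -459697
(-3927583 - 201697)/(-3998422 + k) = (-3927583 - 201697)/(-3998422 - 459697) = -4129280/(-4458119) = -4129280*(-1/4458119) = 4129280/4458119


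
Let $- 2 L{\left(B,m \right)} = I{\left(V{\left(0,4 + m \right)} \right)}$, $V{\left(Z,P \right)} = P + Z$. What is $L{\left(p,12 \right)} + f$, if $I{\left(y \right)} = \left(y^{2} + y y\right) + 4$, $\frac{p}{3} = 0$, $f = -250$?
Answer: $-508$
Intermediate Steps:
$p = 0$ ($p = 3 \cdot 0 = 0$)
$I{\left(y \right)} = 4 + 2 y^{2}$ ($I{\left(y \right)} = \left(y^{2} + y^{2}\right) + 4 = 2 y^{2} + 4 = 4 + 2 y^{2}$)
$L{\left(B,m \right)} = -2 - \left(4 + m\right)^{2}$ ($L{\left(B,m \right)} = - \frac{4 + 2 \left(\left(4 + m\right) + 0\right)^{2}}{2} = - \frac{4 + 2 \left(4 + m\right)^{2}}{2} = -2 - \left(4 + m\right)^{2}$)
$L{\left(p,12 \right)} + f = \left(-2 - \left(4 + 12\right)^{2}\right) - 250 = \left(-2 - 16^{2}\right) - 250 = \left(-2 - 256\right) - 250 = -258 - 250 = -508$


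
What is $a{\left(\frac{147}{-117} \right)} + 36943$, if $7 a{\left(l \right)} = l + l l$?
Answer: $\frac{56190373}{1521} \approx 36943.0$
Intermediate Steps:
$a{\left(l \right)} = \frac{l}{7} + \frac{l^{2}}{7}$ ($a{\left(l \right)} = \frac{l + l l}{7} = \frac{l + l^{2}}{7} = \frac{l}{7} + \frac{l^{2}}{7}$)
$a{\left(\frac{147}{-117} \right)} + 36943 = \frac{\frac{147}{-117} \left(1 + \frac{147}{-117}\right)}{7} + 36943 = \frac{147 \left(- \frac{1}{117}\right) \left(1 + 147 \left(- \frac{1}{117}\right)\right)}{7} + 36943 = \frac{1}{7} \left(- \frac{49}{39}\right) \left(1 - \frac{49}{39}\right) + 36943 = \frac{1}{7} \left(- \frac{49}{39}\right) \left(- \frac{10}{39}\right) + 36943 = \frac{70}{1521} + 36943 = \frac{56190373}{1521}$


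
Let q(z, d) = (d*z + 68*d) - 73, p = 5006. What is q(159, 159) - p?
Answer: 31014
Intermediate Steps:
q(z, d) = -73 + 68*d + d*z (q(z, d) = (68*d + d*z) - 73 = -73 + 68*d + d*z)
q(159, 159) - p = (-73 + 68*159 + 159*159) - 1*5006 = (-73 + 10812 + 25281) - 5006 = 36020 - 5006 = 31014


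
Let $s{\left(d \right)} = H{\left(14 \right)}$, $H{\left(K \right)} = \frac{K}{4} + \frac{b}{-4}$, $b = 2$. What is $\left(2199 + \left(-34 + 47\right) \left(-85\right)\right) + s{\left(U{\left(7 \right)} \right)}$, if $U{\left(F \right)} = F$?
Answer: $1097$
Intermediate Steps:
$H{\left(K \right)} = - \frac{1}{2} + \frac{K}{4}$ ($H{\left(K \right)} = \frac{K}{4} + \frac{2}{-4} = K \frac{1}{4} + 2 \left(- \frac{1}{4}\right) = \frac{K}{4} - \frac{1}{2} = - \frac{1}{2} + \frac{K}{4}$)
$s{\left(d \right)} = 3$ ($s{\left(d \right)} = - \frac{1}{2} + \frac{1}{4} \cdot 14 = - \frac{1}{2} + \frac{7}{2} = 3$)
$\left(2199 + \left(-34 + 47\right) \left(-85\right)\right) + s{\left(U{\left(7 \right)} \right)} = \left(2199 + \left(-34 + 47\right) \left(-85\right)\right) + 3 = \left(2199 + 13 \left(-85\right)\right) + 3 = \left(2199 - 1105\right) + 3 = 1094 + 3 = 1097$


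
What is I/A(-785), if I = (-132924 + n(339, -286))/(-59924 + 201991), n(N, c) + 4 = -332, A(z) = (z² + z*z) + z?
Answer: -8884/11665263437 ≈ -7.6158e-7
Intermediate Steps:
A(z) = z + 2*z² (A(z) = (z² + z²) + z = 2*z² + z = z + 2*z²)
n(N, c) = -336 (n(N, c) = -4 - 332 = -336)
I = -133260/142067 (I = (-132924 - 336)/(-59924 + 201991) = -133260/142067 ≈ -0.93801)
I/A(-785) = -133260*(-1/(785*(1 + 2*(-785))))/142067 = -133260*(-1/(785*(1 - 1570)))/142067 = -133260/(142067*((-785*(-1569)))) = -133260/142067/1231665 = -133260/142067*1/1231665 = -8884/11665263437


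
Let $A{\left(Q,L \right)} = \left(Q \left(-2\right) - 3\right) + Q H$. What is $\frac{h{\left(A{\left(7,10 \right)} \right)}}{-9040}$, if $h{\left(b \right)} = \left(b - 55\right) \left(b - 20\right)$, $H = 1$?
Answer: $- \frac{195}{904} \approx -0.21571$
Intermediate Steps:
$A{\left(Q,L \right)} = -3 - Q$ ($A{\left(Q,L \right)} = \left(Q \left(-2\right) - 3\right) + Q 1 = \left(- 2 Q - 3\right) + Q = \left(-3 - 2 Q\right) + Q = -3 - Q$)
$h{\left(b \right)} = \left(-55 + b\right) \left(-20 + b\right)$
$\frac{h{\left(A{\left(7,10 \right)} \right)}}{-9040} = \frac{1100 + \left(-3 - 7\right)^{2} - 75 \left(-3 - 7\right)}{-9040} = \left(1100 + \left(-3 - 7\right)^{2} - 75 \left(-3 - 7\right)\right) \left(- \frac{1}{9040}\right) = \left(1100 + \left(-10\right)^{2} - -750\right) \left(- \frac{1}{9040}\right) = \left(1100 + 100 + 750\right) \left(- \frac{1}{9040}\right) = 1950 \left(- \frac{1}{9040}\right) = - \frac{195}{904}$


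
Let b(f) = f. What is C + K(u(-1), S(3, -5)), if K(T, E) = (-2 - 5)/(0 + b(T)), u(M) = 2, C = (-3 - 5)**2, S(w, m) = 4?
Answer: 121/2 ≈ 60.500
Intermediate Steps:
C = 64 (C = (-8)**2 = 64)
K(T, E) = -7/T (K(T, E) = (-2 - 5)/(0 + T) = -7/T)
C + K(u(-1), S(3, -5)) = 64 - 7/2 = 121/2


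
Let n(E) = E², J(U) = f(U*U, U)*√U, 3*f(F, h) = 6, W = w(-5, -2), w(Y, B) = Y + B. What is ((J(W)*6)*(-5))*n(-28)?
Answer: -47040*I*√7 ≈ -1.2446e+5*I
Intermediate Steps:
w(Y, B) = B + Y
W = -7 (W = -2 - 5 = -7)
f(F, h) = 2 (f(F, h) = (⅓)*6 = 2)
J(U) = 2*√U
((J(W)*6)*(-5))*n(-28) = (((2*√(-7))*6)*(-5))*(-28)² = (((2*(I*√7))*6)*(-5))*784 = (((2*I*√7)*6)*(-5))*784 = ((12*I*√7)*(-5))*784 = -60*I*√7*784 = -47040*I*√7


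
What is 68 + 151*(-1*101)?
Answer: -15183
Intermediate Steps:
68 + 151*(-1*101) = 68 + 151*(-101) = 68 - 15251 = -15183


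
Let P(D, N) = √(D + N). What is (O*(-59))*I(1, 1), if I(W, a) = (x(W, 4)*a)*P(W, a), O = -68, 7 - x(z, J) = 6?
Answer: 4012*√2 ≈ 5673.8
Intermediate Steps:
x(z, J) = 1 (x(z, J) = 7 - 1*6 = 7 - 6 = 1)
I(W, a) = a*√(W + a) (I(W, a) = (1*a)*√(W + a) = a*√(W + a))
(O*(-59))*I(1, 1) = (-68*(-59))*(1*√(1 + 1)) = 4012*(1*√2) = 4012*√2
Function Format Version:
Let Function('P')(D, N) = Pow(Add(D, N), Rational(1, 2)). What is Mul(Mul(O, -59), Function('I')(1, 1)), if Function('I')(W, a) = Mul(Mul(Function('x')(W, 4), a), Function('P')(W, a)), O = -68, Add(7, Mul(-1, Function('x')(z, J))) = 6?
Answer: Mul(4012, Pow(2, Rational(1, 2))) ≈ 5673.8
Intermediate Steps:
Function('x')(z, J) = 1 (Function('x')(z, J) = Add(7, Mul(-1, 6)) = Add(7, -6) = 1)
Function('I')(W, a) = Mul(a, Pow(Add(W, a), Rational(1, 2))) (Function('I')(W, a) = Mul(Mul(1, a), Pow(Add(W, a), Rational(1, 2))) = Mul(a, Pow(Add(W, a), Rational(1, 2))))
Mul(Mul(O, -59), Function('I')(1, 1)) = Mul(Mul(-68, -59), Mul(1, Pow(Add(1, 1), Rational(1, 2)))) = Mul(4012, Mul(1, Pow(2, Rational(1, 2)))) = Mul(4012, Pow(2, Rational(1, 2)))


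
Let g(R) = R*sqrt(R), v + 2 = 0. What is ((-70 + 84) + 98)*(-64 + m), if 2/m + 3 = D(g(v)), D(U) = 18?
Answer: -107296/15 ≈ -7153.1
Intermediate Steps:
v = -2 (v = -2 + 0 = -2)
g(R) = R**(3/2)
m = 2/15 (m = 2/(-3 + 18) = 2/15 ≈ 0.13333)
((-70 + 84) + 98)*(-64 + m) = ((-70 + 84) + 98)*(-64 + 2/15) = (14 + 98)*(-958/15) = 112*(-958/15) = -107296/15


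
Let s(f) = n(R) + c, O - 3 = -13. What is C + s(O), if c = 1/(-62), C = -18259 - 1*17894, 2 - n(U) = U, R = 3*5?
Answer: -2242293/62 ≈ -36166.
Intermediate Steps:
R = 15
O = -10 (O = 3 - 13 = -10)
n(U) = 2 - U
C = -36153 (C = -18259 - 17894 = -36153)
c = -1/62 ≈ -0.016129
s(f) = -807/62 (s(f) = (2 - 1*15) - 1/62 = (2 - 15) - 1/62 = -13 - 1/62 = -807/62)
C + s(O) = -36153 - 807/62 = -2242293/62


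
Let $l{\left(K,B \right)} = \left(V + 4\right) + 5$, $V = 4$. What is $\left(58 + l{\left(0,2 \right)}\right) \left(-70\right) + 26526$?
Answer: $21556$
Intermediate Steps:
$l{\left(K,B \right)} = 13$ ($l{\left(K,B \right)} = \left(4 + 4\right) + 5 = 8 + 5 = 13$)
$\left(58 + l{\left(0,2 \right)}\right) \left(-70\right) + 26526 = \left(58 + 13\right) \left(-70\right) + 26526 = 71 \left(-70\right) + 26526 = -4970 + 26526 = 21556$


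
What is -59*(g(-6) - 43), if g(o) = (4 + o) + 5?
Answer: 2360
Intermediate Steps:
g(o) = 9 + o
-59*(g(-6) - 43) = -59*((9 - 6) - 43) = -59*(3 - 43) = -59*(-40) = 2360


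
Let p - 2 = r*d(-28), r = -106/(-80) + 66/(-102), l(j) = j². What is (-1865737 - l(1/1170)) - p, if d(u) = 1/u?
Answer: -2431417599927007/1303192800 ≈ -1.8657e+6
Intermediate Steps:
r = 461/680 (r = -106*(-1/80) + 66*(-1/102) = 53/40 - 11/17 = 461/680 ≈ 0.67794)
p = 37619/19040 (p = 2 + (461/680)/(-28) = 2 + (461/680)*(-1/28) = 2 - 461/19040 = 37619/19040 ≈ 1.9758)
(-1865737 - l(1/1170)) - p = (-1865737 - (1/1170)²) - 1*37619/19040 = (-1865737 - (1/1170)²) - 37619/19040 = (-1865737 - 1*1/1368900) - 37619/19040 = (-1865737 - 1/1368900) - 37619/19040 = -2554007379301/1368900 - 37619/19040 = -2431417599927007/1303192800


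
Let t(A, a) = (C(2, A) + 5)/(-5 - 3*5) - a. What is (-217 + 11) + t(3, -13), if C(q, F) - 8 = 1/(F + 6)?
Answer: -17429/90 ≈ -193.66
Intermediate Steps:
C(q, F) = 8 + 1/(6 + F) (C(q, F) = 8 + 1/(F + 6) = 8 + 1/(6 + F))
t(A, a) = -¼ - a - (49 + 8*A)/(20*(6 + A)) (t(A, a) = ((49 + 8*A)/(6 + A) + 5)/(-5 - 3*5) - a = (5 + (49 + 8*A)/(6 + A))/(-5 - 15) - a = (5 + (49 + 8*A)/(6 + A))/(-20) - a = (5 + (49 + 8*A)/(6 + A))*(-1/20) - a = (-¼ - (49 + 8*A)/(20*(6 + A))) - a = -¼ - a - (49 + 8*A)/(20*(6 + A)))
(-217 + 11) + t(3, -13) = (-217 + 11) + (-79 - 120*(-13) - 13*3 - 20*3*(-13))/(20*(6 + 3)) = -206 + (1/20)*(-79 + 1560 - 39 + 780)/9 = -206 + (1/20)*(⅑)*2222 = -206 + 1111/90 = -17429/90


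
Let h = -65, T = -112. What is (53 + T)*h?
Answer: 3835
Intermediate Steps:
(53 + T)*h = (53 - 112)*(-65) = -59*(-65) = 3835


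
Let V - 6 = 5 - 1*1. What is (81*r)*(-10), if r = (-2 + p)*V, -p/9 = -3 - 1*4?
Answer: -494100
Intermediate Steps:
p = 63 (p = -9*(-3 - 1*4) = -9*(-3 - 4) = -9*(-7) = 63)
V = 10 (V = 6 + (5 - 1*1) = 6 + (5 - 1) = 6 + 4 = 10)
r = 610 (r = (-2 + 63)*10 = 61*10 = 610)
(81*r)*(-10) = (81*610)*(-10) = 49410*(-10) = -494100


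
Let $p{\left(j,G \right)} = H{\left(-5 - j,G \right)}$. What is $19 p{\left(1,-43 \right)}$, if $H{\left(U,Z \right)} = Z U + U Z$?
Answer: $9804$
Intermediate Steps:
$H{\left(U,Z \right)} = 2 U Z$ ($H{\left(U,Z \right)} = U Z + U Z = 2 U Z$)
$p{\left(j,G \right)} = 2 G \left(-5 - j\right)$ ($p{\left(j,G \right)} = 2 \left(-5 - j\right) G = 2 G \left(-5 - j\right)$)
$19 p{\left(1,-43 \right)} = 19 \left(\left(-2\right) \left(-43\right) \left(5 + 1\right)\right) = 19 \left(\left(-2\right) \left(-43\right) 6\right) = 19 \cdot 516 = 9804$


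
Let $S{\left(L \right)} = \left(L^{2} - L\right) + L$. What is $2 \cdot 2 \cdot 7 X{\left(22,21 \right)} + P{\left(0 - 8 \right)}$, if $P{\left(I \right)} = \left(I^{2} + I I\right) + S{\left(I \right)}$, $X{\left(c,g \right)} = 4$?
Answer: $304$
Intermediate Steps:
$S{\left(L \right)} = L^{2}$
$P{\left(I \right)} = 3 I^{2}$ ($P{\left(I \right)} = \left(I^{2} + I I\right) + I^{2} = \left(I^{2} + I^{2}\right) + I^{2} = 2 I^{2} + I^{2} = 3 I^{2}$)
$2 \cdot 2 \cdot 7 X{\left(22,21 \right)} + P{\left(0 - 8 \right)} = 2 \cdot 2 \cdot 7 \cdot 4 + 3 \left(0 - 8\right)^{2} = 4 \cdot 7 \cdot 4 + 3 \left(-8\right)^{2} = 28 \cdot 4 + 3 \cdot 64 = 112 + 192 = 304$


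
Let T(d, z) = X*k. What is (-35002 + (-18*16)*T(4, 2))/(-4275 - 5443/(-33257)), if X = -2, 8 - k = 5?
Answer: 553296709/71084116 ≈ 7.7837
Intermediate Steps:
k = 3 (k = 8 - 1*5 = 8 - 5 = 3)
T(d, z) = -6 (T(d, z) = -2*3 = -6)
(-35002 + (-18*16)*T(4, 2))/(-4275 - 5443/(-33257)) = (-35002 - 18*16*(-6))/(-4275 - 5443/(-33257)) = (-35002 - 288*(-6))/(-4275 - 5443*(-1/33257)) = (-35002 + 1728)/(-4275 + 5443/33257) = -33274/(-142168232/33257) = -33274*(-33257/142168232) = 553296709/71084116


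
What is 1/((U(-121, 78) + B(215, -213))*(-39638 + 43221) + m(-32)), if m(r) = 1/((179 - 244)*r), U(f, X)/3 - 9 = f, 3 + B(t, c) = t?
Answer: -2080/924127359 ≈ -2.2508e-6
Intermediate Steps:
B(t, c) = -3 + t
U(f, X) = 27 + 3*f
m(r) = -1/(65*r) (m(r) = 1/((-65)*r) = -1/(65*r))
1/((U(-121, 78) + B(215, -213))*(-39638 + 43221) + m(-32)) = 1/(((27 + 3*(-121)) + (-3 + 215))*(-39638 + 43221) - 1/65/(-32)) = 1/(((27 - 363) + 212)*3583 - 1/65*(-1/32)) = 1/((-336 + 212)*3583 + 1/2080) = 1/(-124*3583 + 1/2080) = 1/(-444292 + 1/2080) = 1/(-924127359/2080) = -2080/924127359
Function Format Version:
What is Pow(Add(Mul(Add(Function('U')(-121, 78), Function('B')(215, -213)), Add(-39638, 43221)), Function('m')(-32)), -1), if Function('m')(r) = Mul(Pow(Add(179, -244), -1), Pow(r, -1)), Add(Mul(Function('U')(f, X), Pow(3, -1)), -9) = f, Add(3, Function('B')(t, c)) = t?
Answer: Rational(-2080, 924127359) ≈ -2.2508e-6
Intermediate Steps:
Function('B')(t, c) = Add(-3, t)
Function('U')(f, X) = Add(27, Mul(3, f))
Function('m')(r) = Mul(Rational(-1, 65), Pow(r, -1)) (Function('m')(r) = Mul(Pow(-65, -1), Pow(r, -1)) = Mul(Rational(-1, 65), Pow(r, -1)))
Pow(Add(Mul(Add(Function('U')(-121, 78), Function('B')(215, -213)), Add(-39638, 43221)), Function('m')(-32)), -1) = Pow(Add(Mul(Add(Add(27, Mul(3, -121)), Add(-3, 215)), Add(-39638, 43221)), Mul(Rational(-1, 65), Pow(-32, -1))), -1) = Pow(Add(Mul(Add(Add(27, -363), 212), 3583), Mul(Rational(-1, 65), Rational(-1, 32))), -1) = Pow(Add(Mul(Add(-336, 212), 3583), Rational(1, 2080)), -1) = Pow(Add(Mul(-124, 3583), Rational(1, 2080)), -1) = Pow(Add(-444292, Rational(1, 2080)), -1) = Pow(Rational(-924127359, 2080), -1) = Rational(-2080, 924127359)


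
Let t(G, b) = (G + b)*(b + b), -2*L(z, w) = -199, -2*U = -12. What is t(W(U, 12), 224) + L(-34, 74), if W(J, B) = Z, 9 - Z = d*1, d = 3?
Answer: 206279/2 ≈ 1.0314e+5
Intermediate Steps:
U = 6 (U = -1/2*(-12) = 6)
L(z, w) = 199/2 (L(z, w) = -1/2*(-199) = 199/2)
Z = 6 (Z = 9 - 3 = 6)
W(J, B) = 6
t(G, b) = 2*b*(G + b) (t(G, b) = (G + b)*(2*b) = 2*b*(G + b))
t(W(U, 12), 224) + L(-34, 74) = 2*224*(6 + 224) + 199/2 = 2*224*230 + 199/2 = 103040 + 199/2 = 206279/2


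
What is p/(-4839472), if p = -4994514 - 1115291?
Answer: 6109805/4839472 ≈ 1.2625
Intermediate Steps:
p = -6109805
p/(-4839472) = -6109805/(-4839472) = -6109805*(-1/4839472) = 6109805/4839472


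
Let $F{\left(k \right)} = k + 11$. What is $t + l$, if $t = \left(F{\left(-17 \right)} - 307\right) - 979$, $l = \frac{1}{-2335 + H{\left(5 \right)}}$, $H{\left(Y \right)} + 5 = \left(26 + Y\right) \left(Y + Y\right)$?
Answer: $- \frac{2622761}{2030} \approx -1292.0$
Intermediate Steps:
$H{\left(Y \right)} = -5 + 2 Y \left(26 + Y\right)$ ($H{\left(Y \right)} = -5 + \left(26 + Y\right) \left(Y + Y\right) = -5 + \left(26 + Y\right) 2 Y = -5 + 2 Y \left(26 + Y\right)$)
$F{\left(k \right)} = 11 + k$
$l = - \frac{1}{2030}$ ($l = \frac{1}{-2335 + \left(-5 + 2 \cdot 5^{2} + 52 \cdot 5\right)} = \frac{1}{-2335 + \left(-5 + 2 \cdot 25 + 260\right)} = \frac{1}{-2335 + \left(-5 + 50 + 260\right)} = \frac{1}{-2335 + 305} = \frac{1}{-2030} = - \frac{1}{2030} \approx -0.00049261$)
$t = -1292$ ($t = \left(\left(11 - 17\right) - 307\right) - 979 = \left(-6 - 307\right) - 979 = -313 - 979 = -1292$)
$t + l = -1292 - \frac{1}{2030} = - \frac{2622761}{2030}$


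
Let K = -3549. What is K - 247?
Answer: -3796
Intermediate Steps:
K - 247 = -3549 - 247 = -3796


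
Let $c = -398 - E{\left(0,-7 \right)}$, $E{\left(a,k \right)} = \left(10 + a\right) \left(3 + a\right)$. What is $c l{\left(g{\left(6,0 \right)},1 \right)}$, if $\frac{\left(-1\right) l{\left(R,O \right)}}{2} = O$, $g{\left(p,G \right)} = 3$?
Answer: $856$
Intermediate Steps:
$l{\left(R,O \right)} = - 2 O$
$E{\left(a,k \right)} = \left(3 + a\right) \left(10 + a\right)$
$c = -428$ ($c = -398 - \left(30 + 0^{2} + 13 \cdot 0\right) = -398 - \left(30 + 0 + 0\right) = -398 - 30 = -428$)
$c l{\left(g{\left(6,0 \right)},1 \right)} = - 428 \left(\left(-2\right) 1\right) = \left(-428\right) \left(-2\right) = 856$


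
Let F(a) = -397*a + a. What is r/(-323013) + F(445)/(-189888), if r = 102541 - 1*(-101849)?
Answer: 503059515/1703785904 ≈ 0.29526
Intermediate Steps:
r = 204390 (r = 102541 + 101849 = 204390)
F(a) = -396*a
r/(-323013) + F(445)/(-189888) = 204390/(-323013) - 396*445/(-189888) = 204390*(-1/323013) - 176220*(-1/189888) = -68130/107671 + 14685/15824 = 503059515/1703785904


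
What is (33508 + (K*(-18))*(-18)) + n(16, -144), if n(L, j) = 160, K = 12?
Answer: 37556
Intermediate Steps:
(33508 + (K*(-18))*(-18)) + n(16, -144) = (33508 + (12*(-18))*(-18)) + 160 = (33508 - 216*(-18)) + 160 = (33508 + 3888) + 160 = 37396 + 160 = 37556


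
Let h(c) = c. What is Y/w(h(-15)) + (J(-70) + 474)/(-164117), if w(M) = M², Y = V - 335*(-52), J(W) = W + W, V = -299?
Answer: 936590669/12308775 ≈ 76.091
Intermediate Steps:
J(W) = 2*W
Y = 17121 (Y = -299 - 335*(-52) = -299 + 17420 = 17121)
Y/w(h(-15)) + (J(-70) + 474)/(-164117) = 17121/((-15)²) + (2*(-70) + 474)/(-164117) = 17121/225 + (-140 + 474)*(-1/164117) = 17121*(1/225) + 334*(-1/164117) = 5707/75 - 334/164117 = 936590669/12308775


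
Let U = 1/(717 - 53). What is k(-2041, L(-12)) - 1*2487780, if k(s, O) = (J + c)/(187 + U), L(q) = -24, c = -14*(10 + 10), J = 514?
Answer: -308904999444/124169 ≈ -2.4878e+6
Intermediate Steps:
c = -280 (c = -14*20 = -280)
U = 1/664 ≈ 0.0015060
k(s, O) = 155376/124169 (k(s, O) = (514 - 280)/(187 + 1/664) = 234/(124169/664) = 234*(664/124169) = 155376/124169)
k(-2041, L(-12)) - 1*2487780 = 155376/124169 - 1*2487780 = 155376/124169 - 2487780 = -308904999444/124169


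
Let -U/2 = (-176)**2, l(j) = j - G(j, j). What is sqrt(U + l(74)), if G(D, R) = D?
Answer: 176*I*sqrt(2) ≈ 248.9*I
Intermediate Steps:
l(j) = 0 (l(j) = j - j = 0)
U = -61952 (U = -2*(-176)**2 = -2*30976 = -61952)
sqrt(U + l(74)) = sqrt(-61952 + 0) = sqrt(-61952) = 176*I*sqrt(2)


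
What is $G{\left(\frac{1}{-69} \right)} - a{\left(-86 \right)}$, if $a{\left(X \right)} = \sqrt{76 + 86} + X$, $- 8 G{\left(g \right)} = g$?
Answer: $\frac{47473}{552} - 9 \sqrt{2} \approx 73.274$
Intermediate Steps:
$G{\left(g \right)} = - \frac{g}{8}$
$a{\left(X \right)} = X + 9 \sqrt{2}$ ($a{\left(X \right)} = \sqrt{162} + X = 9 \sqrt{2} + X = X + 9 \sqrt{2}$)
$G{\left(\frac{1}{-69} \right)} - a{\left(-86 \right)} = - \frac{1}{8 \left(-69\right)} - \left(-86 + 9 \sqrt{2}\right) = \left(- \frac{1}{8}\right) \left(- \frac{1}{69}\right) + \left(86 - 9 \sqrt{2}\right) = \frac{1}{552} + \left(86 - 9 \sqrt{2}\right) = \frac{47473}{552} - 9 \sqrt{2}$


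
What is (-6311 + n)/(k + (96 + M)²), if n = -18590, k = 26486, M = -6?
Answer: -24901/34586 ≈ -0.71997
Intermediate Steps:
(-6311 + n)/(k + (96 + M)²) = (-6311 - 18590)/(26486 + (96 - 6)²) = -24901/(26486 + 90²) = -24901/(26486 + 8100) = -24901/34586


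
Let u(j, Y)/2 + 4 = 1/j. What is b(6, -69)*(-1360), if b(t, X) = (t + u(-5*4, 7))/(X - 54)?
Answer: -952/41 ≈ -23.220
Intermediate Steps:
u(j, Y) = -8 + 2/j
b(t, X) = (-81/10 + t)/(-54 + X) (b(t, X) = (t + (-8 + 2/((-5*4))))/(X - 54) = (t + (-8 + 2/(-20)))/(-54 + X) = (t + (-8 + 2*(-1/20)))/(-54 + X) = (t + (-8 - 1/10))/(-54 + X) = (t - 81/10)/(-54 + X) = (-81/10 + t)/(-54 + X))
b(6, -69)*(-1360) = ((-81/10 + 6)/(-54 - 69))*(-1360) = (-21/10/(-123))*(-1360) = -1/123*(-21/10)*(-1360) = (7/410)*(-1360) = -952/41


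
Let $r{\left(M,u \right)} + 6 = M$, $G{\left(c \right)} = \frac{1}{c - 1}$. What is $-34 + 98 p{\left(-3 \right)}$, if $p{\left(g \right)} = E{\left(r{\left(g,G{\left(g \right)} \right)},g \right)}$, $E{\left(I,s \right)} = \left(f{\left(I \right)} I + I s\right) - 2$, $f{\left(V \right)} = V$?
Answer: $10354$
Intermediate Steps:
$G{\left(c \right)} = \frac{1}{-1 + c}$
$r{\left(M,u \right)} = -6 + M$
$E{\left(I,s \right)} = -2 + I^{2} + I s$ ($E{\left(I,s \right)} = \left(I I + I s\right) - 2 = \left(I^{2} + I s\right) - 2 = -2 + I^{2} + I s$)
$p{\left(g \right)} = -2 + \left(-6 + g\right)^{2} + g \left(-6 + g\right)$ ($p{\left(g \right)} = -2 + \left(-6 + g\right)^{2} + \left(-6 + g\right) g = -2 + \left(-6 + g\right)^{2} + g \left(-6 + g\right)$)
$-34 + 98 p{\left(-3 \right)} = -34 + 98 \left(34 - -54 + 2 \left(-3\right)^{2}\right) = -34 + 98 \left(34 + 54 + 2 \cdot 9\right) = -34 + 98 \left(34 + 54 + 18\right) = -34 + 98 \cdot 106 = -34 + 10388 = 10354$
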